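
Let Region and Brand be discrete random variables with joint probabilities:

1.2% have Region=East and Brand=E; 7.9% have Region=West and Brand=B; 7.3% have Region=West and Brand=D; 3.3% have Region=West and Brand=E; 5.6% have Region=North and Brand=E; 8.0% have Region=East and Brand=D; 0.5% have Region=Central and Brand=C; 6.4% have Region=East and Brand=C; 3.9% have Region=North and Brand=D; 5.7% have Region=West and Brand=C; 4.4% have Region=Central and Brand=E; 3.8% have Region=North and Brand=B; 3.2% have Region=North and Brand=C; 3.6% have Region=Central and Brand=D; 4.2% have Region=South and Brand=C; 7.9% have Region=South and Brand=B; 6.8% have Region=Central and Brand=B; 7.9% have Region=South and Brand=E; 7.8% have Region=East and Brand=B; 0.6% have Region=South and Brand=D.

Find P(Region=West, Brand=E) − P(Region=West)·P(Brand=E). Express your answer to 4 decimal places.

P(Region=West) = 0.079 + 0.057 + 0.073 + 0.033 = 0.242.
P(Brand=E) = 0.056 + 0.079 + 0.012 + 0.033 + 0.044 = 0.224.
P(Region=West, Brand=E) − P(Region=West)P(Brand=E) = 0.033 − 0.242×0.224 = -0.0212.

-0.0212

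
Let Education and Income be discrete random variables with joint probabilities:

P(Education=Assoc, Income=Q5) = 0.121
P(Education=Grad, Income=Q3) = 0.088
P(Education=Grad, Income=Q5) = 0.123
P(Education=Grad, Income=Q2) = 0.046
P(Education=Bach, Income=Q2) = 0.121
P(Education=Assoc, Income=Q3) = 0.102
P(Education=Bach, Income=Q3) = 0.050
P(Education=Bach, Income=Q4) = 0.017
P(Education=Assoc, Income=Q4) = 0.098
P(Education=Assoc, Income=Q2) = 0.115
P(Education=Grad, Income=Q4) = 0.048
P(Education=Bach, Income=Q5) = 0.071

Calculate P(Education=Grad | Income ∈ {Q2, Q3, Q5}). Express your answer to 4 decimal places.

0.3070

P(Income=Q2) = 0.115 + 0.121 + 0.046 = 0.282.
P(Income=Q3) = 0.102 + 0.050 + 0.088 = 0.240.
P(Income=Q5) = 0.121 + 0.071 + 0.123 = 0.315.
P(Income ∈ {Q2, Q3, Q5}) = 0.282 + 0.240 + 0.315 = 0.837; P(Education=Grad, Income ∈ {Q2, Q3, Q5}) = 0.046 + 0.088 + 0.123 = 0.257.
P(Education=Grad | Income ∈ {Q2, Q3, Q5}) = 0.257/0.837 = 0.3070.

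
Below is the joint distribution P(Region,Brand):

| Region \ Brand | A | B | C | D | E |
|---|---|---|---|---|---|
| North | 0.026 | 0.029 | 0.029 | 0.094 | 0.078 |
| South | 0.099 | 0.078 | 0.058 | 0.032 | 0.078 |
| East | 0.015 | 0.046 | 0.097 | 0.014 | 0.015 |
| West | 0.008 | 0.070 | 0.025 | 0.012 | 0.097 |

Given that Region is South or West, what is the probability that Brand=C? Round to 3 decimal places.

0.149

P(Region=South) = 0.099 + 0.078 + 0.058 + 0.032 + 0.078 = 0.345.
P(Region=West) = 0.008 + 0.070 + 0.025 + 0.012 + 0.097 = 0.212.
P(Region ∈ {South, West}) = 0.345 + 0.212 = 0.557; P(Brand=C, Region ∈ {South, West}) = 0.058 + 0.025 = 0.083.
P(Brand=C | Region ∈ {South, West}) = 0.083/0.557 = 0.149.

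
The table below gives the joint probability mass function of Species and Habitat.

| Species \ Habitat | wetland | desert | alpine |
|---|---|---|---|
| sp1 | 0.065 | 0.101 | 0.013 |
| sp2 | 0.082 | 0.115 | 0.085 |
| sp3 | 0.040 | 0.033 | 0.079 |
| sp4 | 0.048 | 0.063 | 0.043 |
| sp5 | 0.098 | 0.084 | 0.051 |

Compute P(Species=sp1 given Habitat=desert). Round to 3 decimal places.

0.255

P(Habitat=desert) = 0.101 + 0.115 + 0.033 + 0.063 + 0.084 = 0.396.
P(Species=sp1 | Habitat=desert) = 0.101/0.396 = 0.255.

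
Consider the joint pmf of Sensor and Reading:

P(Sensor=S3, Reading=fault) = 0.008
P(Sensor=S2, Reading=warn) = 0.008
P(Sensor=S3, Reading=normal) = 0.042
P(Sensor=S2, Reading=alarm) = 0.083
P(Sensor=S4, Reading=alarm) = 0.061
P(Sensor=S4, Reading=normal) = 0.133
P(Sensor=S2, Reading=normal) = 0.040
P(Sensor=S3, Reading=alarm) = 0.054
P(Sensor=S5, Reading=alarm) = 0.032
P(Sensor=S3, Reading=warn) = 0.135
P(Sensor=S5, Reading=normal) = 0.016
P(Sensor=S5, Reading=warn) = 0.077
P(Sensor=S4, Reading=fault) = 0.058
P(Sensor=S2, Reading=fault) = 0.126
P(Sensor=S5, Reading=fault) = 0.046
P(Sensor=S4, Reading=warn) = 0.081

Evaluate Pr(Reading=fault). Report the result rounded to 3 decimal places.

P(Reading=fault) = 0.126 + 0.008 + 0.058 + 0.046 = 0.238.

0.238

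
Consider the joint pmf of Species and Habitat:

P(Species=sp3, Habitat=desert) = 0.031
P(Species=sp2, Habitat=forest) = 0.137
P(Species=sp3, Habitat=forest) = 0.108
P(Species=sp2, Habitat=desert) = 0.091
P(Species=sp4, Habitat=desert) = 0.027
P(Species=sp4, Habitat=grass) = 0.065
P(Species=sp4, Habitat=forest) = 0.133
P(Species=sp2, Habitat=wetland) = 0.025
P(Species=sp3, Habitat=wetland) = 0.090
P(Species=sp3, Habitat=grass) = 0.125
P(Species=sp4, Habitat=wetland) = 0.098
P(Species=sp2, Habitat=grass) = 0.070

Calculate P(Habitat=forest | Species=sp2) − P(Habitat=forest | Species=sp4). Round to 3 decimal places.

0.012

P(Species=sp2) = 0.137 + 0.070 + 0.025 + 0.091 = 0.323; P(Habitat=forest | Species=sp2) = 0.137/0.323 = 0.4241.
P(Species=sp4) = 0.133 + 0.065 + 0.098 + 0.027 = 0.323; P(Habitat=forest | Species=sp4) = 0.133/0.323 = 0.4118.
Difference = 0.012.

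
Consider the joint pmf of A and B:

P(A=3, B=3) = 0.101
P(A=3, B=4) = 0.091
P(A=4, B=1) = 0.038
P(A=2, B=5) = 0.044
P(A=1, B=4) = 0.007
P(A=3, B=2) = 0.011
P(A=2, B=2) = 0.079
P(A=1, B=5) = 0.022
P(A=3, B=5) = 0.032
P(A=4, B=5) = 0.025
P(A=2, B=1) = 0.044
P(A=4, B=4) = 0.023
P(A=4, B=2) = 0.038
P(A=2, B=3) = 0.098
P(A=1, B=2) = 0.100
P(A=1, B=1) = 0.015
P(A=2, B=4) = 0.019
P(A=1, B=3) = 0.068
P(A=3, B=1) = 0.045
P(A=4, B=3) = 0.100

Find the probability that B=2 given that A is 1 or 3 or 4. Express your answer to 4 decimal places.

P(A=1) = 0.015 + 0.100 + 0.068 + 0.007 + 0.022 = 0.212.
P(A=3) = 0.045 + 0.011 + 0.101 + 0.091 + 0.032 = 0.280.
P(A=4) = 0.038 + 0.038 + 0.100 + 0.023 + 0.025 = 0.224.
P(A ∈ {1, 3, 4}) = 0.212 + 0.280 + 0.224 = 0.716; P(B=2, A ∈ {1, 3, 4}) = 0.100 + 0.011 + 0.038 = 0.149.
P(B=2 | A ∈ {1, 3, 4}) = 0.149/0.716 = 0.2081.

0.2081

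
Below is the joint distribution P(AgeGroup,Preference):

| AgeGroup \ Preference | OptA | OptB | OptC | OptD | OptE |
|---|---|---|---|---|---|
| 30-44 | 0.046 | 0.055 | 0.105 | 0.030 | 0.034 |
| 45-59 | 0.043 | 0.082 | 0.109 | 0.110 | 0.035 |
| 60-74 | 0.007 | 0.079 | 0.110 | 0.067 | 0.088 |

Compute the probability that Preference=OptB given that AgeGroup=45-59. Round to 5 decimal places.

0.21636

P(AgeGroup=45-59) = 0.043 + 0.082 + 0.109 + 0.110 + 0.035 = 0.379.
P(Preference=OptB | AgeGroup=45-59) = 0.082/0.379 = 0.21636.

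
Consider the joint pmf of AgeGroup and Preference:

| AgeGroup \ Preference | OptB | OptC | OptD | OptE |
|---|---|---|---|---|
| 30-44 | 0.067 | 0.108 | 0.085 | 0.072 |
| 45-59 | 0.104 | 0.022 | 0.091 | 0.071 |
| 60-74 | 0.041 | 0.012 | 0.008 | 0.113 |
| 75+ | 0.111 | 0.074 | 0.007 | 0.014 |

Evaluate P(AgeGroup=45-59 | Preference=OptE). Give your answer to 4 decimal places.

P(Preference=OptE) = 0.072 + 0.071 + 0.113 + 0.014 = 0.270.
P(AgeGroup=45-59 | Preference=OptE) = 0.071/0.270 = 0.2630.

0.2630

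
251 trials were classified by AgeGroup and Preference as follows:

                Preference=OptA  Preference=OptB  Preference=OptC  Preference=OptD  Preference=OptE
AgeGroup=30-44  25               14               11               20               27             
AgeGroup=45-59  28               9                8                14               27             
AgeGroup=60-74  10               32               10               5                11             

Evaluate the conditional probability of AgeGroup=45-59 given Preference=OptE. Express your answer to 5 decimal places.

0.41538

Total with Preference=OptE: 27 + 27 + 11 = 65.
P(AgeGroup=45-59 | Preference=OptE) = 27/65 = 0.41538.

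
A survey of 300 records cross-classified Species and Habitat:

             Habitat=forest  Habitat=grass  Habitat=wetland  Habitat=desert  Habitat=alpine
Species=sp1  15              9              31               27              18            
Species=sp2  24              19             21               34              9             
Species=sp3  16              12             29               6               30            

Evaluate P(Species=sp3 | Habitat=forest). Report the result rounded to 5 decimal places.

Total with Habitat=forest: 15 + 24 + 16 = 55.
P(Species=sp3 | Habitat=forest) = 16/55 = 0.29091.

0.29091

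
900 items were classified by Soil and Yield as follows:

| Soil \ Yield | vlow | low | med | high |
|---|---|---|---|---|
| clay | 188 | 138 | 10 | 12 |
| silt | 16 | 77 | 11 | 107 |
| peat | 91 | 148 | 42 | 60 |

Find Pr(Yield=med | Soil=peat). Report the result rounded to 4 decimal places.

Total with Soil=peat: 91 + 148 + 42 + 60 = 341.
P(Yield=med | Soil=peat) = 42/341 = 0.1232.

0.1232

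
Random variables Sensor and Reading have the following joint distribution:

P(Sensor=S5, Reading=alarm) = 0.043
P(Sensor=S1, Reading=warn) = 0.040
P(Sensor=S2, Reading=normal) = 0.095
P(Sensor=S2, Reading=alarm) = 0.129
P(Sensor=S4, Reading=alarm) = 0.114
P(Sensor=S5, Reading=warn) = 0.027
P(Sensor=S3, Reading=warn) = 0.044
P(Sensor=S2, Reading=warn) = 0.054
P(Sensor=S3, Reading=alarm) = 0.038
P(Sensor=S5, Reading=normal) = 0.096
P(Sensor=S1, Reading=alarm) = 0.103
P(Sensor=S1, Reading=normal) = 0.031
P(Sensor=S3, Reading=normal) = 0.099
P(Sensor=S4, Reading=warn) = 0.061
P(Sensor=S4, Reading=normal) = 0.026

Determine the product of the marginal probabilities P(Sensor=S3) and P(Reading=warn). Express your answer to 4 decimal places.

P(Sensor=S3) = 0.099 + 0.044 + 0.038 = 0.181.
P(Reading=warn) = 0.040 + 0.054 + 0.044 + 0.061 + 0.027 = 0.226.
Product: 0.181 × 0.226 = 0.0409.

0.0409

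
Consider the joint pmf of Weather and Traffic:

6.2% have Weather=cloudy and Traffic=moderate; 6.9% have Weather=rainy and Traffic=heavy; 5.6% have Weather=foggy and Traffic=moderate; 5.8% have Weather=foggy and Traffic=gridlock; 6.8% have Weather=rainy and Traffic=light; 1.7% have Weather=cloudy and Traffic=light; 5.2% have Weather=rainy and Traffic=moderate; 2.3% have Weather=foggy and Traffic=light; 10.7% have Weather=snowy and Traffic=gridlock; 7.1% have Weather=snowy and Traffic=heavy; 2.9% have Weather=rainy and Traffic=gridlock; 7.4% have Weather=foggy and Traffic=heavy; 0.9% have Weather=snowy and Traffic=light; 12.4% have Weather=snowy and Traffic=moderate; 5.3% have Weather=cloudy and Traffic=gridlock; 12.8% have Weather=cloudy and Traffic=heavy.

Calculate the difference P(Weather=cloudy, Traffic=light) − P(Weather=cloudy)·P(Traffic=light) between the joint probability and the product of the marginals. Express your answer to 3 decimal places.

P(Weather=cloudy) = 0.017 + 0.062 + 0.128 + 0.053 = 0.260.
P(Traffic=light) = 0.017 + 0.068 + 0.009 + 0.023 = 0.117.
P(Weather=cloudy, Traffic=light) − P(Weather=cloudy)P(Traffic=light) = 0.017 − 0.260×0.117 = -0.013.

-0.013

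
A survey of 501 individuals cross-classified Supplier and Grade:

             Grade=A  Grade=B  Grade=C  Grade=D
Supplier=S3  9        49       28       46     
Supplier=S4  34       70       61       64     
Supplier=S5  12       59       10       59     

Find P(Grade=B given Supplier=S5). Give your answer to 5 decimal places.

Total with Supplier=S5: 12 + 59 + 10 + 59 = 140.
P(Grade=B | Supplier=S5) = 59/140 = 0.42143.

0.42143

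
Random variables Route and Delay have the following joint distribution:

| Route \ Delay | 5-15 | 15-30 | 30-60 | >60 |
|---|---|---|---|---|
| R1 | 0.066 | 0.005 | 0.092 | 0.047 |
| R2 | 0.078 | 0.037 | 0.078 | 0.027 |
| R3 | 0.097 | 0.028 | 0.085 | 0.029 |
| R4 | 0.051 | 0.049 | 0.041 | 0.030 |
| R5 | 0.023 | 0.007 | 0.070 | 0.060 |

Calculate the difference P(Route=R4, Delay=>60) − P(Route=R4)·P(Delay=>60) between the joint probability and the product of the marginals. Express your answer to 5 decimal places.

-0.00300

P(Route=R4) = 0.051 + 0.049 + 0.041 + 0.030 = 0.171.
P(Delay=>60) = 0.047 + 0.027 + 0.029 + 0.030 + 0.060 = 0.193.
P(Route=R4, Delay=>60) − P(Route=R4)P(Delay=>60) = 0.030 − 0.171×0.193 = -0.00300.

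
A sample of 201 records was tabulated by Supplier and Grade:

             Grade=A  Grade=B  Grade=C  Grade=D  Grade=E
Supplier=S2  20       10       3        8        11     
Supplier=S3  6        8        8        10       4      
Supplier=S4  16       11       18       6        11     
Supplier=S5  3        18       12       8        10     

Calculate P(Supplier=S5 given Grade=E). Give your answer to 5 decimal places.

Total with Grade=E: 11 + 4 + 11 + 10 = 36.
P(Supplier=S5 | Grade=E) = 10/36 = 0.27778.

0.27778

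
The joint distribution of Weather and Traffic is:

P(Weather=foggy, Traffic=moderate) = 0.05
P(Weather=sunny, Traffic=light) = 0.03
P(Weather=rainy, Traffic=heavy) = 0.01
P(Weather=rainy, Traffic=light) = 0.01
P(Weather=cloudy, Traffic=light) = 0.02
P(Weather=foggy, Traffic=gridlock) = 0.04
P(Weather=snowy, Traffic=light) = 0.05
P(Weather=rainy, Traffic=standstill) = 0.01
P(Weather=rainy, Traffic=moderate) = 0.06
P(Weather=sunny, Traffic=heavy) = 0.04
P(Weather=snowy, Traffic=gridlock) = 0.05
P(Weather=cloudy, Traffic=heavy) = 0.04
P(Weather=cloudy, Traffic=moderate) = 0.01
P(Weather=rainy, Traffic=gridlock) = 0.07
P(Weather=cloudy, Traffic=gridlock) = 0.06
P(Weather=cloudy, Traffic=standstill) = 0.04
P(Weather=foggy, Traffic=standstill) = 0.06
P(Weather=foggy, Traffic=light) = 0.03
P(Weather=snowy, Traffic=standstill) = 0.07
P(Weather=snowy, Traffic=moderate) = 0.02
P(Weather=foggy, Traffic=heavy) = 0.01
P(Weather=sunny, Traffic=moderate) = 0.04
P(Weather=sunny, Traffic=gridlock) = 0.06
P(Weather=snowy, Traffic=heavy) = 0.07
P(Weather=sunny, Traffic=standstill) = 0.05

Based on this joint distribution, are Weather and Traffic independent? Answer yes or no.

P(Weather=rainy) = 0.16 and P(Traffic=moderate) = 0.18, so their product is 0.0288, but P(Weather=rainy, Traffic=moderate) = 0.06. Since these differ, Weather and Traffic are not independent.

no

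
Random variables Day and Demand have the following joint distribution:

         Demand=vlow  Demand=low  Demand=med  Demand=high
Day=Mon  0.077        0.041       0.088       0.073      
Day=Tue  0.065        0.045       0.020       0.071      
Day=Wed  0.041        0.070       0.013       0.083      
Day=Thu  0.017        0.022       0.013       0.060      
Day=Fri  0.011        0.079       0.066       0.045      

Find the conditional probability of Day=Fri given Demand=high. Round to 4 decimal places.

0.1355

P(Demand=high) = 0.073 + 0.071 + 0.083 + 0.060 + 0.045 = 0.332.
P(Day=Fri | Demand=high) = 0.045/0.332 = 0.1355.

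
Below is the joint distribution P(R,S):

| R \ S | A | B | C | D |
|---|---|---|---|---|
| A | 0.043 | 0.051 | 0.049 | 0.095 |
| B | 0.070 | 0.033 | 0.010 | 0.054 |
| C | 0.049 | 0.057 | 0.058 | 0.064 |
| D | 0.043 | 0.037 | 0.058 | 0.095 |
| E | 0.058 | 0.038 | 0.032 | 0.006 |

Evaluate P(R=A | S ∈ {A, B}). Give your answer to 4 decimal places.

P(S=A) = 0.043 + 0.070 + 0.049 + 0.043 + 0.058 = 0.263.
P(S=B) = 0.051 + 0.033 + 0.057 + 0.037 + 0.038 = 0.216.
P(S ∈ {A, B}) = 0.263 + 0.216 = 0.479; P(R=A, S ∈ {A, B}) = 0.043 + 0.051 = 0.094.
P(R=A | S ∈ {A, B}) = 0.094/0.479 = 0.1962.

0.1962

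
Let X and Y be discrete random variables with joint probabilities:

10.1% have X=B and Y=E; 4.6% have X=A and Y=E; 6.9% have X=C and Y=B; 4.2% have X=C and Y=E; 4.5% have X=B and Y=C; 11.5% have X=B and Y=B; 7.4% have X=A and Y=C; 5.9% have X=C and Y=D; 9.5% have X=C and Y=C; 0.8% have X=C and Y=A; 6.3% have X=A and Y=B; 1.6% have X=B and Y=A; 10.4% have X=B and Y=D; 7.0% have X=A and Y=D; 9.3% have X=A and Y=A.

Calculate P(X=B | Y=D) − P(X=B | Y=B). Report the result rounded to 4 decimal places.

-0.0192

P(Y=D) = 0.070 + 0.104 + 0.059 = 0.233; P(X=B | Y=D) = 0.104/0.233 = 0.44635.
P(Y=B) = 0.063 + 0.115 + 0.069 = 0.247; P(X=B | Y=B) = 0.115/0.247 = 0.46559.
Difference = -0.0192.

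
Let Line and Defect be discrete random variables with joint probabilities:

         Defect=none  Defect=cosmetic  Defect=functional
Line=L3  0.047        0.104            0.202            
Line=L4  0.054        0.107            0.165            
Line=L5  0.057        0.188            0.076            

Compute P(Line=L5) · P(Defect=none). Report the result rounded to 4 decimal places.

P(Line=L5) = 0.057 + 0.188 + 0.076 = 0.321.
P(Defect=none) = 0.047 + 0.054 + 0.057 = 0.158.
Product: 0.321 × 0.158 = 0.0507.

0.0507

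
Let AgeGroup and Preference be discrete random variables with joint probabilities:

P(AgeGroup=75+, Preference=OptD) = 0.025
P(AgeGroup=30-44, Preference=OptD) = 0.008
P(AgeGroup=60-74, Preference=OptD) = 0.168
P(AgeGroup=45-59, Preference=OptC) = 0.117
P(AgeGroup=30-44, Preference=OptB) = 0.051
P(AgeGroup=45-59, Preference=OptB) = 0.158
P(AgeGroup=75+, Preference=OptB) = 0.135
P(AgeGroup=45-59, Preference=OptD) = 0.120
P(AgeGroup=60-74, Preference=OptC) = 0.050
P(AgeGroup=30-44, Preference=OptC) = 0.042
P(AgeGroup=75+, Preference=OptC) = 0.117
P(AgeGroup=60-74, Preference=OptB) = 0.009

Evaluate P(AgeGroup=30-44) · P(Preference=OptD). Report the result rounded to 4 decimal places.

0.0324

P(AgeGroup=30-44) = 0.051 + 0.042 + 0.008 = 0.101.
P(Preference=OptD) = 0.008 + 0.120 + 0.168 + 0.025 = 0.321.
Product: 0.101 × 0.321 = 0.0324.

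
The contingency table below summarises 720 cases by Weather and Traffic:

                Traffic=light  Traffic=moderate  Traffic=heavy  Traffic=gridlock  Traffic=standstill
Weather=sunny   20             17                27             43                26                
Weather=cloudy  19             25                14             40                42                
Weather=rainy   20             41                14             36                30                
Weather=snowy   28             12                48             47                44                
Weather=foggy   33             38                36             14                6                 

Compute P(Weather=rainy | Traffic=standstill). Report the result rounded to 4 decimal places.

Total with Traffic=standstill: 26 + 42 + 30 + 44 + 6 = 148.
P(Weather=rainy | Traffic=standstill) = 30/148 = 0.2027.

0.2027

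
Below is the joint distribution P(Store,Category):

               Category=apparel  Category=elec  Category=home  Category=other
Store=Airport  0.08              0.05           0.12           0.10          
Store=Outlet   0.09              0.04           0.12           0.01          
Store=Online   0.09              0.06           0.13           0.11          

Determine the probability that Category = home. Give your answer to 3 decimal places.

P(Category=home) = 0.12 + 0.12 + 0.13 = 0.37.

0.370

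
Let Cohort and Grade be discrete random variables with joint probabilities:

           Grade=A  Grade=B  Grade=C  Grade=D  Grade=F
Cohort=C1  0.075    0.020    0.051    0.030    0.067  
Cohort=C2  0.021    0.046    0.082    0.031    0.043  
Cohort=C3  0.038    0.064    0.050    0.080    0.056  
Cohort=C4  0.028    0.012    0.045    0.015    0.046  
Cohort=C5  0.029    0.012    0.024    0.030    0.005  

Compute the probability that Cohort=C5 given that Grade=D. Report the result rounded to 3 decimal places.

0.161

P(Grade=D) = 0.030 + 0.031 + 0.080 + 0.015 + 0.030 = 0.186.
P(Cohort=C5 | Grade=D) = 0.030/0.186 = 0.161.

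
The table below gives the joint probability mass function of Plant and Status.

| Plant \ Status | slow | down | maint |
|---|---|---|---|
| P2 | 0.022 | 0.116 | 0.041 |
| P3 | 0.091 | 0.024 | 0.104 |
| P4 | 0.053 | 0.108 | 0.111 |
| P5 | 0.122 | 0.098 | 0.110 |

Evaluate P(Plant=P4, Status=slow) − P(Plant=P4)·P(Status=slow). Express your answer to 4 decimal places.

-0.0253

P(Plant=P4) = 0.053 + 0.108 + 0.111 = 0.272.
P(Status=slow) = 0.022 + 0.091 + 0.053 + 0.122 = 0.288.
P(Plant=P4, Status=slow) − P(Plant=P4)P(Status=slow) = 0.053 − 0.272×0.288 = -0.0253.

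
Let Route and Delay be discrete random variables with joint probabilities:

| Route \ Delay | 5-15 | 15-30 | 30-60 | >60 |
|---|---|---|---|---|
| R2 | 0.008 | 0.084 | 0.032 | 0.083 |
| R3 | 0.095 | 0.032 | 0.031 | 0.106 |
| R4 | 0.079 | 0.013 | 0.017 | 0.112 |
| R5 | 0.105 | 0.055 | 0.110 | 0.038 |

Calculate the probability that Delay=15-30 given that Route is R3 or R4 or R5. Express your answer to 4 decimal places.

P(Route=R3) = 0.095 + 0.032 + 0.031 + 0.106 = 0.264.
P(Route=R4) = 0.079 + 0.013 + 0.017 + 0.112 = 0.221.
P(Route=R5) = 0.105 + 0.055 + 0.110 + 0.038 = 0.308.
P(Route ∈ {R3, R4, R5}) = 0.264 + 0.221 + 0.308 = 0.793; P(Delay=15-30, Route ∈ {R3, R4, R5}) = 0.032 + 0.013 + 0.055 = 0.100.
P(Delay=15-30 | Route ∈ {R3, R4, R5}) = 0.100/0.793 = 0.1261.

0.1261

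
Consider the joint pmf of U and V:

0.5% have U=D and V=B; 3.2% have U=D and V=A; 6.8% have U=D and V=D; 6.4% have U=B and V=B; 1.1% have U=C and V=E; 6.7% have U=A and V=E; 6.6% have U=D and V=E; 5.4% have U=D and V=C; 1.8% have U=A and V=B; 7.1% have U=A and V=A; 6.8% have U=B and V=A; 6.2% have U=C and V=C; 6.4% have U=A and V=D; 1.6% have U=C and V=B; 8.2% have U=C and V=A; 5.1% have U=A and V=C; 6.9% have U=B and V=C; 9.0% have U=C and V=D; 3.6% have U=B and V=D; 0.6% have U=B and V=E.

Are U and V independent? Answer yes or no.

P(U=B) = 0.243 and P(V=B) = 0.103, so their product is 0.02503, but P(U=B, V=B) = 0.064. Since these differ, U and V are not independent.

no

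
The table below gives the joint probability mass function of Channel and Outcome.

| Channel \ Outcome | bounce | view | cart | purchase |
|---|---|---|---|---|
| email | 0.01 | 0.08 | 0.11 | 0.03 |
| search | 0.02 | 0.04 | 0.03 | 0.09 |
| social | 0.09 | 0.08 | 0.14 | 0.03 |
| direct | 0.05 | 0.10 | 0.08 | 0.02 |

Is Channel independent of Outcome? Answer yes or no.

P(Channel=search) = 0.18 and P(Outcome=purchase) = 0.17, so their product is 0.0306, but P(Channel=search, Outcome=purchase) = 0.09. Since these differ, Channel and Outcome are not independent.

no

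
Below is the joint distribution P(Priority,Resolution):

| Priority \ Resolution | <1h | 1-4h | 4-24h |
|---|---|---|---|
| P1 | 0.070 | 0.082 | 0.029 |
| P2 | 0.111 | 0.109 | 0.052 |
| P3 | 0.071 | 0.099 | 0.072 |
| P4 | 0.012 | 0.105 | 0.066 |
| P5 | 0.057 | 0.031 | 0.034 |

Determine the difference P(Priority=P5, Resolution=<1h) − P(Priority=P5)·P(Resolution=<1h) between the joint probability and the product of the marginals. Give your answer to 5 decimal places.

P(Priority=P5) = 0.057 + 0.031 + 0.034 = 0.122.
P(Resolution=<1h) = 0.070 + 0.111 + 0.071 + 0.012 + 0.057 = 0.321.
P(Priority=P5, Resolution=<1h) − P(Priority=P5)P(Resolution=<1h) = 0.057 − 0.122×0.321 = 0.01784.

0.01784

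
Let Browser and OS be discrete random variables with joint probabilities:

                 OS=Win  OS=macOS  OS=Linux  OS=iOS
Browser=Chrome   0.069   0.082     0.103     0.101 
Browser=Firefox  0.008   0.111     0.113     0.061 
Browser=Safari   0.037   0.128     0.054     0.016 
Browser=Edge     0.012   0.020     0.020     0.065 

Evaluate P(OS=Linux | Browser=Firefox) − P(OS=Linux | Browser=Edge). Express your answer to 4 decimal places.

0.2147

P(Browser=Firefox) = 0.008 + 0.111 + 0.113 + 0.061 = 0.293; P(OS=Linux | Browser=Firefox) = 0.113/0.293 = 0.38567.
P(Browser=Edge) = 0.012 + 0.020 + 0.020 + 0.065 = 0.117; P(OS=Linux | Browser=Edge) = 0.020/0.117 = 0.17094.
Difference = 0.2147.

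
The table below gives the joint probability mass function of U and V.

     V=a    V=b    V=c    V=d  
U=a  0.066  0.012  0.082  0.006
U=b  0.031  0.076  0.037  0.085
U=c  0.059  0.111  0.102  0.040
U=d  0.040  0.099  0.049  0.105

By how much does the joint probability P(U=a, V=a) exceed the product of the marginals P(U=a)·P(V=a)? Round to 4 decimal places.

P(U=a) = 0.066 + 0.012 + 0.082 + 0.006 = 0.166.
P(V=a) = 0.066 + 0.031 + 0.059 + 0.040 = 0.196.
P(U=a, V=a) − P(U=a)P(V=a) = 0.066 − 0.166×0.196 = 0.0335.

0.0335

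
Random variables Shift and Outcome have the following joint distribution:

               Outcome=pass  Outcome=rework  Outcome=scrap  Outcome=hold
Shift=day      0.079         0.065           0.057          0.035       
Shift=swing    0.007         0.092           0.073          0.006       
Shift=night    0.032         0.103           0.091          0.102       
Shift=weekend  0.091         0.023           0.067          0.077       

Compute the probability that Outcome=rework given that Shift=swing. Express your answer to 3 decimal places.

P(Shift=swing) = 0.007 + 0.092 + 0.073 + 0.006 = 0.178.
P(Outcome=rework | Shift=swing) = 0.092/0.178 = 0.517.

0.517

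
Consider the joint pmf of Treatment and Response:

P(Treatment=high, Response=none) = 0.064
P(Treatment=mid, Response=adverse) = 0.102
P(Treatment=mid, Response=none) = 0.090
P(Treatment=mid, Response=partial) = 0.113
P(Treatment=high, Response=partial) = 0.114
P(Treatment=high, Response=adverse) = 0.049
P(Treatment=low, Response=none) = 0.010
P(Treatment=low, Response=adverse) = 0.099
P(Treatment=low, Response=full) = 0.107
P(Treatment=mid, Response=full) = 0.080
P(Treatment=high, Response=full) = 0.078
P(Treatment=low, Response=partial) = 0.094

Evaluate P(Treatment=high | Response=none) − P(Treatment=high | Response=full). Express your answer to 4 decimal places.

P(Response=none) = 0.010 + 0.090 + 0.064 = 0.164; P(Treatment=high | Response=none) = 0.064/0.164 = 0.39024.
P(Response=full) = 0.107 + 0.080 + 0.078 = 0.265; P(Treatment=high | Response=full) = 0.078/0.265 = 0.29434.
Difference = 0.0959.

0.0959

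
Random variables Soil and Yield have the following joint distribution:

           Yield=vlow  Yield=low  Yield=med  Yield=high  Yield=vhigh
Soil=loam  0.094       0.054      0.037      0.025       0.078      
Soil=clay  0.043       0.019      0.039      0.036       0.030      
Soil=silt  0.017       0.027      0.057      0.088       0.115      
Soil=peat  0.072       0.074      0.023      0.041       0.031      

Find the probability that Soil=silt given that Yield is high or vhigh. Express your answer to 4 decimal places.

0.4572

P(Yield=high) = 0.025 + 0.036 + 0.088 + 0.041 = 0.190.
P(Yield=vhigh) = 0.078 + 0.030 + 0.115 + 0.031 = 0.254.
P(Yield ∈ {high, vhigh}) = 0.190 + 0.254 = 0.444; P(Soil=silt, Yield ∈ {high, vhigh}) = 0.088 + 0.115 = 0.203.
P(Soil=silt | Yield ∈ {high, vhigh}) = 0.203/0.444 = 0.4572.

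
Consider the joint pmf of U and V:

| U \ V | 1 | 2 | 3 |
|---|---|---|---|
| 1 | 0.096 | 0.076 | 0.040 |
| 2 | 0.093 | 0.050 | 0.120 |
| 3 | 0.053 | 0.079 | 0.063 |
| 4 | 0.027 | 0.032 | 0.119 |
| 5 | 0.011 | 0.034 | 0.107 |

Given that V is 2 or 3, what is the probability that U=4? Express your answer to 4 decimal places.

P(V=2) = 0.076 + 0.050 + 0.079 + 0.032 + 0.034 = 0.271.
P(V=3) = 0.040 + 0.120 + 0.063 + 0.119 + 0.107 = 0.449.
P(V ∈ {2, 3}) = 0.271 + 0.449 = 0.720; P(U=4, V ∈ {2, 3}) = 0.032 + 0.119 = 0.151.
P(U=4 | V ∈ {2, 3}) = 0.151/0.720 = 0.2097.

0.2097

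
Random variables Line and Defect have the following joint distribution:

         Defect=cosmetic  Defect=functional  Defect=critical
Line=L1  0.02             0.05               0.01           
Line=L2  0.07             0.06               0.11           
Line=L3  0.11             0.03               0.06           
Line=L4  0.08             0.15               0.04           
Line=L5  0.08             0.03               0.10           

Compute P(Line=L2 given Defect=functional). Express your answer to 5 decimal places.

P(Defect=functional) = 0.05 + 0.06 + 0.03 + 0.15 + 0.03 = 0.32.
P(Line=L2 | Defect=functional) = 0.06/0.32 = 0.18750.

0.18750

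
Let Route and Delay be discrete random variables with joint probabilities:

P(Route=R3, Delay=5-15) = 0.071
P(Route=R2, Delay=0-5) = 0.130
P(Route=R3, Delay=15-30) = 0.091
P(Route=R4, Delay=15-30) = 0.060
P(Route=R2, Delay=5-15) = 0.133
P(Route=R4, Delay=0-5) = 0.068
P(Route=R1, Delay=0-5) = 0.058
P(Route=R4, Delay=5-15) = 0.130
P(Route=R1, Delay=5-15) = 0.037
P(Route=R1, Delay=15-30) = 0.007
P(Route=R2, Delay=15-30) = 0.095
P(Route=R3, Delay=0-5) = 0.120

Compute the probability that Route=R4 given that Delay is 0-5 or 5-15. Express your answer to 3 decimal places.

0.265

P(Delay=0-5) = 0.058 + 0.130 + 0.120 + 0.068 = 0.376.
P(Delay=5-15) = 0.037 + 0.133 + 0.071 + 0.130 = 0.371.
P(Delay ∈ {0-5, 5-15}) = 0.376 + 0.371 = 0.747; P(Route=R4, Delay ∈ {0-5, 5-15}) = 0.068 + 0.130 = 0.198.
P(Route=R4 | Delay ∈ {0-5, 5-15}) = 0.198/0.747 = 0.265.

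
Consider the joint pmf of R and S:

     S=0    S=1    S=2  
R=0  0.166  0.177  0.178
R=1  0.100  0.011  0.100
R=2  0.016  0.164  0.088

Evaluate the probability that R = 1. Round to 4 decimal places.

0.2110

P(R=1) = 0.100 + 0.011 + 0.100 = 0.211.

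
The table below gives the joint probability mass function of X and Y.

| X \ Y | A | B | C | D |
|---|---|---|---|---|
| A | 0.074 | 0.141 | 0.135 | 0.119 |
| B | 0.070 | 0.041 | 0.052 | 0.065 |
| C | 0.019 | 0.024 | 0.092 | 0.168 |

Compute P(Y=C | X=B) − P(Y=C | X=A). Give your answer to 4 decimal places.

-0.0598

P(X=B) = 0.070 + 0.041 + 0.052 + 0.065 = 0.228; P(Y=C | X=B) = 0.052/0.228 = 0.22807.
P(X=A) = 0.074 + 0.141 + 0.135 + 0.119 = 0.469; P(Y=C | X=A) = 0.135/0.469 = 0.28785.
Difference = -0.0598.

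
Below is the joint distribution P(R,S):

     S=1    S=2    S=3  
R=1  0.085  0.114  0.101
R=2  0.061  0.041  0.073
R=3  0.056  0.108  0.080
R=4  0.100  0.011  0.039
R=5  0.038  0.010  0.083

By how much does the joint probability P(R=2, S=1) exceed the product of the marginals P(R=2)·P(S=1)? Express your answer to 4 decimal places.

P(R=2) = 0.061 + 0.041 + 0.073 = 0.175.
P(S=1) = 0.085 + 0.061 + 0.056 + 0.100 + 0.038 = 0.340.
P(R=2, S=1) − P(R=2)P(S=1) = 0.061 − 0.175×0.340 = 0.0015.

0.0015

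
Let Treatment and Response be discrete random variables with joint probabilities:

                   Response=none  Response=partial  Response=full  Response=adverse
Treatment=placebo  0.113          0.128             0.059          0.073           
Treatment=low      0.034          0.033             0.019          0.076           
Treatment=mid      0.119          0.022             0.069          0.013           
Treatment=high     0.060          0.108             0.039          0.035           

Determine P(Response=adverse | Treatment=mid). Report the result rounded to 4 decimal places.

P(Treatment=mid) = 0.119 + 0.022 + 0.069 + 0.013 = 0.223.
P(Response=adverse | Treatment=mid) = 0.013/0.223 = 0.0583.

0.0583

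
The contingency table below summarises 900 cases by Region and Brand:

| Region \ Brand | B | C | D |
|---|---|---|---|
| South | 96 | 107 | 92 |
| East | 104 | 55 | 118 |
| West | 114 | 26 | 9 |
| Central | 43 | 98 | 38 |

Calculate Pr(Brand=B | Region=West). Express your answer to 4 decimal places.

Total with Region=West: 114 + 26 + 9 = 149.
P(Brand=B | Region=West) = 114/149 = 0.7651.

0.7651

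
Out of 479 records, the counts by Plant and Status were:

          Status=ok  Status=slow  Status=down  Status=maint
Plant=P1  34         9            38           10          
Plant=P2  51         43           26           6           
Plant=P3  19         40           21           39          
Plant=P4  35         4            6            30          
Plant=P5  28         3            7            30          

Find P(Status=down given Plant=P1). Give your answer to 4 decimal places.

0.4176

Total with Plant=P1: 34 + 9 + 38 + 10 = 91.
P(Status=down | Plant=P1) = 38/91 = 0.4176.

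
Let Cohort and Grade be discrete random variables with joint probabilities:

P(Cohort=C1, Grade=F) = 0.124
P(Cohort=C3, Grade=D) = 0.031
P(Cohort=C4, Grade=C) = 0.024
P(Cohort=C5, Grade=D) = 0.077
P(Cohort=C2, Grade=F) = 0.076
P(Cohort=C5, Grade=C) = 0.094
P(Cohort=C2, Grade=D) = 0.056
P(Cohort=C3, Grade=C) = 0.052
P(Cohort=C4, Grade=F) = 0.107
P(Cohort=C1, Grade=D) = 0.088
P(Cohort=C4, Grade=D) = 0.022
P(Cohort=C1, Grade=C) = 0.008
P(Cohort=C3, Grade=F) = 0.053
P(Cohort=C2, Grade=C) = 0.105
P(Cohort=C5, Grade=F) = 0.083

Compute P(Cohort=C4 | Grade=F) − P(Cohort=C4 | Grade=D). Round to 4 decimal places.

P(Grade=F) = 0.124 + 0.076 + 0.053 + 0.107 + 0.083 = 0.443; P(Cohort=C4 | Grade=F) = 0.107/0.443 = 0.24153.
P(Grade=D) = 0.088 + 0.056 + 0.031 + 0.022 + 0.077 = 0.274; P(Cohort=C4 | Grade=D) = 0.022/0.274 = 0.08029.
Difference = 0.1612.

0.1612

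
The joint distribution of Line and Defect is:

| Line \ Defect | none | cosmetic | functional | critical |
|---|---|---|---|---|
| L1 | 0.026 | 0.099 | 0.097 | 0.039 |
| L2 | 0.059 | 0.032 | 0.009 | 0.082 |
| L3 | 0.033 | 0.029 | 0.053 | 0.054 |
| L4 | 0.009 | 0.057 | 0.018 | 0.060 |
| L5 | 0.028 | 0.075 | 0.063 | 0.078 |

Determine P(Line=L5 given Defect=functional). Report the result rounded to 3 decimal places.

P(Defect=functional) = 0.097 + 0.009 + 0.053 + 0.018 + 0.063 = 0.240.
P(Line=L5 | Defect=functional) = 0.063/0.240 = 0.263.

0.263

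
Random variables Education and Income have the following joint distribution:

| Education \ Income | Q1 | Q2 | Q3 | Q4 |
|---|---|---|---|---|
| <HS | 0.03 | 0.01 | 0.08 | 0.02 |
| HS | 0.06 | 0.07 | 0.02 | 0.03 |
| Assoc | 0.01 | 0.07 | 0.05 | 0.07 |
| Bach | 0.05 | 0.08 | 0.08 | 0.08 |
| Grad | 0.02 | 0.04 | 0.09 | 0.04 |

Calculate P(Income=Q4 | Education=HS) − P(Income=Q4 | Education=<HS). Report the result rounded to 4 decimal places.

0.0238

P(Education=HS) = 0.06 + 0.07 + 0.02 + 0.03 = 0.18; P(Income=Q4 | Education=HS) = 0.03/0.18 = 0.16667.
P(Education=<HS) = 0.03 + 0.01 + 0.08 + 0.02 = 0.14; P(Income=Q4 | Education=<HS) = 0.02/0.14 = 0.14286.
Difference = 0.0238.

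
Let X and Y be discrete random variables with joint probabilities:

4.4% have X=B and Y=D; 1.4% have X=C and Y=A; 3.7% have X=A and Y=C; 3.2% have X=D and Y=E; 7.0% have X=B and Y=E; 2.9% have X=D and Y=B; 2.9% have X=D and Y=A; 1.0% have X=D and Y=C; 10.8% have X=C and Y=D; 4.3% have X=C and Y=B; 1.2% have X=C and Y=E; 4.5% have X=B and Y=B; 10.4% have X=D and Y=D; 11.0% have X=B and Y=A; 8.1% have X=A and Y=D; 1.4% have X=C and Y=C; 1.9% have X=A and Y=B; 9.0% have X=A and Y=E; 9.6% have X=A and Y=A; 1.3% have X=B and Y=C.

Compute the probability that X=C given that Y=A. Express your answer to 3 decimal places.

0.056

P(Y=A) = 0.096 + 0.110 + 0.014 + 0.029 = 0.249.
P(X=C | Y=A) = 0.014/0.249 = 0.056.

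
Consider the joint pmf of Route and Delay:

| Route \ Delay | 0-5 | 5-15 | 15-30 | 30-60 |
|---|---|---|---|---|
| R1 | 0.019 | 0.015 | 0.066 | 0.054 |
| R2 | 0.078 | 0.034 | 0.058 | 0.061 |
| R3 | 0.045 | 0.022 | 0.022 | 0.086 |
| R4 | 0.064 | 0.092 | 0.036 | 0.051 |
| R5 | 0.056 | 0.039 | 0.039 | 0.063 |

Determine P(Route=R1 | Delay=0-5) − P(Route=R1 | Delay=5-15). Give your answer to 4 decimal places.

-0.0017

P(Delay=0-5) = 0.019 + 0.078 + 0.045 + 0.064 + 0.056 = 0.262; P(Route=R1 | Delay=0-5) = 0.019/0.262 = 0.07252.
P(Delay=5-15) = 0.015 + 0.034 + 0.022 + 0.092 + 0.039 = 0.202; P(Route=R1 | Delay=5-15) = 0.015/0.202 = 0.07426.
Difference = -0.0017.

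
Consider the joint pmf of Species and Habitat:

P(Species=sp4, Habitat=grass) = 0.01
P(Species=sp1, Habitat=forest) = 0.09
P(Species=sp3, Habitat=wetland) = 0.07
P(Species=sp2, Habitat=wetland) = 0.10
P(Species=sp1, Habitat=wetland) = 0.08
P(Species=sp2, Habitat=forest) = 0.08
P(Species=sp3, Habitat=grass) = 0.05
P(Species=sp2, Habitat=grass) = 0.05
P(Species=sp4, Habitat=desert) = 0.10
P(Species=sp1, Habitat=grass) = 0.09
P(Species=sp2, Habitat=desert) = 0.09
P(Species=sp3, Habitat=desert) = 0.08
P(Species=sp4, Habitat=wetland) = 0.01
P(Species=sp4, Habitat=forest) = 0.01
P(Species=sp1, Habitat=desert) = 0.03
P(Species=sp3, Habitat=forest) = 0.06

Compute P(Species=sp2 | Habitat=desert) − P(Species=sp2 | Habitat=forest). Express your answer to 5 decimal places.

-0.03333

P(Habitat=desert) = 0.03 + 0.09 + 0.08 + 0.10 = 0.30; P(Species=sp2 | Habitat=desert) = 0.09/0.30 = 0.300000.
P(Habitat=forest) = 0.09 + 0.08 + 0.06 + 0.01 = 0.24; P(Species=sp2 | Habitat=forest) = 0.08/0.24 = 0.333333.
Difference = -0.03333.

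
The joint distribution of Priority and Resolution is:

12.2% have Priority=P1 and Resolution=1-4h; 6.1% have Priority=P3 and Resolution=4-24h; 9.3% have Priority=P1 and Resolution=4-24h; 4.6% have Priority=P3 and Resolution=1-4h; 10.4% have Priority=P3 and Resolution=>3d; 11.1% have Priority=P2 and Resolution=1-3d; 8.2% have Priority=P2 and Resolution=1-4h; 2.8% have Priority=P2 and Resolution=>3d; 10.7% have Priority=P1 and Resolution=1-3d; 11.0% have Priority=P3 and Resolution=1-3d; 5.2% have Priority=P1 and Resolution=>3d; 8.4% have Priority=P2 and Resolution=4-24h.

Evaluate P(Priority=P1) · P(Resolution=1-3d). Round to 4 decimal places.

P(Priority=P1) = 0.122 + 0.093 + 0.107 + 0.052 = 0.374.
P(Resolution=1-3d) = 0.107 + 0.111 + 0.110 = 0.328.
Product: 0.374 × 0.328 = 0.1227.

0.1227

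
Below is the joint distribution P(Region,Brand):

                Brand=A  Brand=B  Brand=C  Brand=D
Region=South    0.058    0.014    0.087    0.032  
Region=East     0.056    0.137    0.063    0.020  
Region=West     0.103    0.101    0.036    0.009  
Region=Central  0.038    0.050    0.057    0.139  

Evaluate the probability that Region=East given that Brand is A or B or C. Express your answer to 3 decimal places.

0.320

P(Brand=A) = 0.058 + 0.056 + 0.103 + 0.038 = 0.255.
P(Brand=B) = 0.014 + 0.137 + 0.101 + 0.050 = 0.302.
P(Brand=C) = 0.087 + 0.063 + 0.036 + 0.057 = 0.243.
P(Brand ∈ {A, B, C}) = 0.255 + 0.302 + 0.243 = 0.800; P(Region=East, Brand ∈ {A, B, C}) = 0.056 + 0.137 + 0.063 = 0.256.
P(Region=East | Brand ∈ {A, B, C}) = 0.256/0.800 = 0.320.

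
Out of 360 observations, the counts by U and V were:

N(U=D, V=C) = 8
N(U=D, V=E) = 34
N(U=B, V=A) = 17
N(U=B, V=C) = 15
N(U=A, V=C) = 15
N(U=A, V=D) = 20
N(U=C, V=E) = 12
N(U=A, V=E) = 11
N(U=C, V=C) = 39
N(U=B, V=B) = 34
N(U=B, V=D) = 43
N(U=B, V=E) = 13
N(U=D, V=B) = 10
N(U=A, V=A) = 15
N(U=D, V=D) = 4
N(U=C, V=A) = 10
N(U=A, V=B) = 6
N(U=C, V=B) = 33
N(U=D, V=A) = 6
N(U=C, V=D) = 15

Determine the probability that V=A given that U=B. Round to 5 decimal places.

Total with U=B: 17 + 34 + 15 + 43 + 13 = 122.
P(V=A | U=B) = 17/122 = 0.13934.

0.13934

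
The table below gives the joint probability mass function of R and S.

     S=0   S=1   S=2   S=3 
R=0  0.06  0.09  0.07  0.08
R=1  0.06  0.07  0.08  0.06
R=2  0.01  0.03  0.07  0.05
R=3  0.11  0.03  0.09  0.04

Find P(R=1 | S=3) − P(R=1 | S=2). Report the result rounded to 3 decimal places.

0.003

P(S=3) = 0.08 + 0.06 + 0.05 + 0.04 = 0.23; P(R=1 | S=3) = 0.06/0.23 = 0.2609.
P(S=2) = 0.07 + 0.08 + 0.07 + 0.09 = 0.31; P(R=1 | S=2) = 0.08/0.31 = 0.2581.
Difference = 0.003.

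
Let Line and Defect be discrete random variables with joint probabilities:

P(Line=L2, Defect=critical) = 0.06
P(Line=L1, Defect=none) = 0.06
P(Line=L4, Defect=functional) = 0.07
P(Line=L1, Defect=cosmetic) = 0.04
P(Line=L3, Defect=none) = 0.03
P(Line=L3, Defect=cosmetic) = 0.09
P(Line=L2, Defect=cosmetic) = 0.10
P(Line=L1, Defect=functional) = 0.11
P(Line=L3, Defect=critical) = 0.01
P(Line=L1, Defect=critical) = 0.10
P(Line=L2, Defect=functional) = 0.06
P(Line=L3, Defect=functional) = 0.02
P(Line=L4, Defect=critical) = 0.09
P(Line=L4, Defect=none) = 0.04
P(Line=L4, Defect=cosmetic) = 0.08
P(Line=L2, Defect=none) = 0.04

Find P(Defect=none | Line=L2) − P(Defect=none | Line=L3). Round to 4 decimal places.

-0.0462

P(Line=L2) = 0.04 + 0.10 + 0.06 + 0.06 = 0.26; P(Defect=none | Line=L2) = 0.04/0.26 = 0.15385.
P(Line=L3) = 0.03 + 0.09 + 0.02 + 0.01 = 0.15; P(Defect=none | Line=L3) = 0.03/0.15 = 0.20000.
Difference = -0.0462.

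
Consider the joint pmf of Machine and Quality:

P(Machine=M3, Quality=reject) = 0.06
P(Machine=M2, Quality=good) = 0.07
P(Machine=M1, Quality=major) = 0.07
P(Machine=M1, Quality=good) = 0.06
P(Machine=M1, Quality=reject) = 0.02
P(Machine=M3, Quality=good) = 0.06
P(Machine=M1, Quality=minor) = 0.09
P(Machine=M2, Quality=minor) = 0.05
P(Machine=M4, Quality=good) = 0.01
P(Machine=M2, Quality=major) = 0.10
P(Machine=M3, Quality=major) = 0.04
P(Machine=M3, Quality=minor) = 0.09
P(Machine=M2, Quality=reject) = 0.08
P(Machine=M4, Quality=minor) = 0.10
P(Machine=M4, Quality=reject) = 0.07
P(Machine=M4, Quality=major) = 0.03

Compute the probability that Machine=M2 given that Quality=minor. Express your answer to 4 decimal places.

0.1515

P(Quality=minor) = 0.09 + 0.05 + 0.09 + 0.10 = 0.33.
P(Machine=M2 | Quality=minor) = 0.05/0.33 = 0.1515.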